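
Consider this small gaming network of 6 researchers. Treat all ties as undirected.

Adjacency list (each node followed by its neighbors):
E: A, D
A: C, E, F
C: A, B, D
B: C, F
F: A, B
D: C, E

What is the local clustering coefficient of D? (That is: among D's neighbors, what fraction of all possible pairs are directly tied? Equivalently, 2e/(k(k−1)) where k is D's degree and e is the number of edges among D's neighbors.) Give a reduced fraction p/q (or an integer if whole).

D's neighbors: C and E (k = 2).
Possible neighbor pairs: C(2,2) = 1. Edges among them: none → e = 0.
Clustering(D) = 0/1.

0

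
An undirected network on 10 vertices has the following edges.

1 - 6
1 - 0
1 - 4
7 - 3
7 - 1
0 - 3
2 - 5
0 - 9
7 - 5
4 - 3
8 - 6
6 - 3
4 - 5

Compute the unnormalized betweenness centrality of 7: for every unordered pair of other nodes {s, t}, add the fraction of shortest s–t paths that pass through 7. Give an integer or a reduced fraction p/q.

25/4

Pairs whose geodesics pass through 7 — 5–0: 2/4; 5–8: 2/4; 5–3: 1/2; 5–1: 1/2; 5–9: 2/4; 5–6: 2/4; 0–2: 2/4; 8–2: 2/4; 3–1: 1/4; 3–2: 1/2; 1–2: 1/2; 9–2: 2/4; 6–2: 2/4.
All other pairs contribute 0.
Summing the contributions gives betweenness(7) = 25/4.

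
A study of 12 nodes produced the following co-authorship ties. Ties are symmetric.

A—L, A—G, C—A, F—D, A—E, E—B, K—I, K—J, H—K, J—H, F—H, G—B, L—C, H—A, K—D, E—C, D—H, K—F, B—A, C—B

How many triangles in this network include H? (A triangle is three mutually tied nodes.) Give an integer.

4

H's neighbors: A, D, F, J, and K.
Neighbor pairs that are themselves tied: H–D–F; H–D–K; H–F–K; H–J–K. Each forms one triangle with H, for 4 in total.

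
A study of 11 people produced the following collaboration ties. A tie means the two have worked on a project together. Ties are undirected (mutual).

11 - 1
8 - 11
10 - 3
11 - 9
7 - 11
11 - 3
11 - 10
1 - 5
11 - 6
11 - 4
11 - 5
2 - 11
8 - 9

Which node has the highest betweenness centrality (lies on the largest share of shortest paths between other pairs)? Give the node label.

11

Unnormalized betweenness of each node: 1:0, 2:0, 3:0, 4:0, 5:0, 6:0, 7:0, 8:0, 9:0, 10:0, 11:42.
11 has the largest value, 42, making it the main broker — the node through which the most shortest paths run.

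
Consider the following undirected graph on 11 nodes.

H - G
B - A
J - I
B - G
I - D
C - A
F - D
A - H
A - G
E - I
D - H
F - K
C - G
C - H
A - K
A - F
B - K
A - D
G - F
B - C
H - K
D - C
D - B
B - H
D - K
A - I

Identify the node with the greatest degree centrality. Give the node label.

A

Degrees — A:8, B:6, C:5, D:7, E:1, F:4, G:5, H:6, I:4, J:1, K:5.
The maximum is 8, attained only by A.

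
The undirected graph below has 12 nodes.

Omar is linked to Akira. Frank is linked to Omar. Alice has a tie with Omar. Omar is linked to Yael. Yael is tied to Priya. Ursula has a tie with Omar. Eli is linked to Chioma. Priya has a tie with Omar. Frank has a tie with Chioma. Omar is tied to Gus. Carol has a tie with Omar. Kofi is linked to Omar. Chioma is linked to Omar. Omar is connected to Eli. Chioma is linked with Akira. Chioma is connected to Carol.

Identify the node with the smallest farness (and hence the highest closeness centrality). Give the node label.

Omar

Farness (sum of distances to all others) for each node — Akira:20, Alice:21, Carol:20, Chioma:17, Eli:20, Frank:20, Gus:21, Kofi:21, Omar:11, Priya:20, Ursula:21, Yael:20.
The smallest farness is 11, for Omar, so Omar has the highest closeness.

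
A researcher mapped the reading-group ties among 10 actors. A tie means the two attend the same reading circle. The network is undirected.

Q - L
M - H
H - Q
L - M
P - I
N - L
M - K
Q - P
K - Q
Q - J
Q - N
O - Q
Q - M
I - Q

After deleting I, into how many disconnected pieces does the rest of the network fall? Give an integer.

1

I's neighbors (P and Q) remain reachable from one another through other ties, so the rest of the network stays in one piece.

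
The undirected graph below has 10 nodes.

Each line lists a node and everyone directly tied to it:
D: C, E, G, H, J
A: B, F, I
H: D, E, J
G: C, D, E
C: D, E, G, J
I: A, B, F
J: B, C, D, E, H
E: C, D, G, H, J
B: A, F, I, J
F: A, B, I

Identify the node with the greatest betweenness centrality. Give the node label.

J

Unnormalized betweenness of each node: A:0, B:18, C:5/3, D:5/2, E:5/2, F:0, G:0, H:0, I:0, J:61/3.
J has the largest value, 61/3, making it the main broker — the node through which the most shortest paths run.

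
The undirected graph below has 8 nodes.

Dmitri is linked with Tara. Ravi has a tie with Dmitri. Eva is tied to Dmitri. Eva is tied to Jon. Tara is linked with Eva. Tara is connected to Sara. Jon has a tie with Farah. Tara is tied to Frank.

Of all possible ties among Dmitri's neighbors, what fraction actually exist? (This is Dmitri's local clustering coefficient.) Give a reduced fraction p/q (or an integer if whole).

1/3

Dmitri's neighbors: Eva, Ravi, and Tara (k = 3).
Possible neighbor pairs: C(3,2) = 3. Edges among them: Eva–Tara → e = 1.
Clustering(Dmitri) = 1/3.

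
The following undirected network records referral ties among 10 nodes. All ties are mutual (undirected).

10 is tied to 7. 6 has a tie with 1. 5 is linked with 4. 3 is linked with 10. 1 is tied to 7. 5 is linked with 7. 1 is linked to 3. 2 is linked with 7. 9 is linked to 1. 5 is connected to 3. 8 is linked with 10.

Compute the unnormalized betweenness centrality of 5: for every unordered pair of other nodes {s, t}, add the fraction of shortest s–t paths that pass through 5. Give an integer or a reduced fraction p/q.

Pairs whose geodesics pass through 5 — 2–3: 1/3; 2–4: 1; 6–4: 2/2; 1–4: 2/2; 9–4: 2/2; 10–4: 2/2; 8–4: 2/2; 3–4: 1; 3–7: 1/3; 4–7: 1.
All other pairs contribute 0.
Summing the contributions gives betweenness(5) = 26/3.

26/3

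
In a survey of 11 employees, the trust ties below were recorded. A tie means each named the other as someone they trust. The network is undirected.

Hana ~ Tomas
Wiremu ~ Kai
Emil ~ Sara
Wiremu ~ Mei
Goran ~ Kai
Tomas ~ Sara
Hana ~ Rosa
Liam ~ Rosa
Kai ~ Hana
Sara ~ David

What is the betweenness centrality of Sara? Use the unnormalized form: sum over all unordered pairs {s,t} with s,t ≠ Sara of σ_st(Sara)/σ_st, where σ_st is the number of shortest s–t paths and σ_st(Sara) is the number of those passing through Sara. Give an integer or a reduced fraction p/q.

Pairs whose geodesics pass through Sara — David–Emil: 1; David–Kai: 1; David–Tomas: 1; David–Goran: 1; David–Hana: 1; David–Mei: 1; David–Rosa: 1; David–Liam: 1; David–Wiremu: 1; Emil–Kai: 1; Emil–Tomas: 1; Emil–Goran: 1; Emil–Hana: 1; Emil–Mei: 1 … (+3 more pairs).
All other pairs contribute 0.
Summing the contributions gives betweenness(Sara) = 17.

17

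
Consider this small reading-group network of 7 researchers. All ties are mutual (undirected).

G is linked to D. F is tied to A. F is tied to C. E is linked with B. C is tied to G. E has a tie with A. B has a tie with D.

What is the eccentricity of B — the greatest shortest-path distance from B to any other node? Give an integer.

Distances from B: A:2, C:3, D:1, E:1, F:3, G:2.
The largest is 3 (to C and F), so the eccentricity of B is 3.

3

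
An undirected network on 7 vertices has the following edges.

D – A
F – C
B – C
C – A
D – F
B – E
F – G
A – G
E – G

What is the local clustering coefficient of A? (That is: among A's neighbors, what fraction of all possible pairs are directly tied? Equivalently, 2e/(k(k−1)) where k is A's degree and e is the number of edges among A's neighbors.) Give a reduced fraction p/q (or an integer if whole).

A's neighbors: C, D, and G (k = 3).
Possible neighbor pairs: C(3,2) = 3. Edges among them: none → e = 0.
Clustering(A) = 0/3 = 0.

0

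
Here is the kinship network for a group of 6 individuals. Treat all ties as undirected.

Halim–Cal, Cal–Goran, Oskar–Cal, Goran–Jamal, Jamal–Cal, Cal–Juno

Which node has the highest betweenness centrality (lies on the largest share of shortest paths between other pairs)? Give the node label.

Cal

Unnormalized betweenness of each node: Cal:9, Goran:0, Halim:0, Jamal:0, Juno:0, Oskar:0.
Cal has the largest value, 9, making it the main broker — the node through which the most shortest paths run.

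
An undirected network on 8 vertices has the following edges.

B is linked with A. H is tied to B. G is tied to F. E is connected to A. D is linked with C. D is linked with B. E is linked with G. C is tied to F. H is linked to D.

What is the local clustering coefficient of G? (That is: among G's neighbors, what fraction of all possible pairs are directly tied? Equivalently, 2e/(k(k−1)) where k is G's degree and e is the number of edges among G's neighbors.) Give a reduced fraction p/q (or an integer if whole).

G's neighbors: E and F (k = 2).
Possible neighbor pairs: C(2,2) = 1. Edges among them: none → e = 0.
Clustering(G) = 0/1.

0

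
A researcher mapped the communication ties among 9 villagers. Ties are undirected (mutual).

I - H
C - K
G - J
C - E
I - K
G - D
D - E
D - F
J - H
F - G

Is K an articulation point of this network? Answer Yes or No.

Even without K, every remaining node can still reach every other (the residual graph is connected), so K is not a cut vertex.

No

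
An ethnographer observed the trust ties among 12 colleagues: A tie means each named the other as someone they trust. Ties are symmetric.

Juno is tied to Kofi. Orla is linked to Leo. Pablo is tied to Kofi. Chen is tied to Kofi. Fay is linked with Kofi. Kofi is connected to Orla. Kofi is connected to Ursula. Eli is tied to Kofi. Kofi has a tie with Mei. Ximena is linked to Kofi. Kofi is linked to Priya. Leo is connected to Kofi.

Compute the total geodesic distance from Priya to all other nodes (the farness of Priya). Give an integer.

Distances from Priya: Chen:2, Eli:2, Fay:2, Juno:2, Kofi:1, Leo:2, Mei:2, Orla:2, Pablo:2, Ursula:2, Ximena:2.
Sum = 2 + 2 + 2 + 2 + 1 + 2 + 2 + 2 + 2 + 2 + 2 = 21.

21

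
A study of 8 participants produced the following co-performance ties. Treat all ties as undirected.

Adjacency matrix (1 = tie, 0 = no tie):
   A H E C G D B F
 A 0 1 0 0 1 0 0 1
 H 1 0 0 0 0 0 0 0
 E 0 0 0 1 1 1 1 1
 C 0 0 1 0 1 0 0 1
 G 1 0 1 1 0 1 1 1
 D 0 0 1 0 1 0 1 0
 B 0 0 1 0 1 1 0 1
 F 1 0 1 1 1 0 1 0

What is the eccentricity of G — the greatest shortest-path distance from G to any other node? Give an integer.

2

Distances from G: A:1, B:1, C:1, D:1, E:1, F:1, H:2.
The largest is 2 (to H), so the eccentricity of G is 2.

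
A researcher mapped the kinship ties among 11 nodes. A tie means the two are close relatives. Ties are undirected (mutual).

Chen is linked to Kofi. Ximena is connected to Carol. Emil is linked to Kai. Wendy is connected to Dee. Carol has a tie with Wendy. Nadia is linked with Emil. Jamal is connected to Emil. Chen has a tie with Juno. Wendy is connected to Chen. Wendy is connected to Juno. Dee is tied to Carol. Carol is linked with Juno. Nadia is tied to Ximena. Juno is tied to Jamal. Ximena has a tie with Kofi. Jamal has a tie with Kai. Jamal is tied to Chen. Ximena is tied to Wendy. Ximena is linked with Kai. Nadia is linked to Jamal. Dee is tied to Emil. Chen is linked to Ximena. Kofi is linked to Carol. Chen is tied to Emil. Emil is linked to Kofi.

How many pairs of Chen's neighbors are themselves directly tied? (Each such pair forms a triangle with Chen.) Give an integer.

Chen's neighbors: Emil, Jamal, Juno, Kofi, Wendy, and Ximena.
Neighbor pairs that are themselves tied: Chen–Emil–Jamal; Chen–Emil–Kofi; Chen–Jamal–Juno; Chen–Juno–Wendy; Chen–Kofi–Ximena; Chen–Wendy–Ximena. Each forms one triangle with Chen, for 6 in total.

6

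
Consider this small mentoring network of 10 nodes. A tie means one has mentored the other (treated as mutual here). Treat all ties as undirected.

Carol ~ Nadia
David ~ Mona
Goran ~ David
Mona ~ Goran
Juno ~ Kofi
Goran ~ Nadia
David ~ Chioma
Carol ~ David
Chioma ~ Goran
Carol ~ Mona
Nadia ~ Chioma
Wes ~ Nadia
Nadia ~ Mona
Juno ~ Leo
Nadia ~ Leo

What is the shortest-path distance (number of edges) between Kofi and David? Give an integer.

One shortest route is Kofi – Juno – Leo – Nadia – Goran – David, which uses 5 edges, and at distance 4 from Kofi we only reach {Carol, Chioma, Goran, Mona, Wes}, which does not include David. So d(Kofi,David) = 5.

5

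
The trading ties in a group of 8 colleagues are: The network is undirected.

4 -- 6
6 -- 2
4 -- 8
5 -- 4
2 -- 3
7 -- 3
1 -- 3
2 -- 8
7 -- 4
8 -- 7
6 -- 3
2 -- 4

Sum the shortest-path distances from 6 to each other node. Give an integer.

Distances from 6: 1:2, 2:1, 3:1, 4:1, 5:2, 7:2, 8:2.
Sum = 2 + 1 + 1 + 1 + 2 + 2 + 2 = 11.

11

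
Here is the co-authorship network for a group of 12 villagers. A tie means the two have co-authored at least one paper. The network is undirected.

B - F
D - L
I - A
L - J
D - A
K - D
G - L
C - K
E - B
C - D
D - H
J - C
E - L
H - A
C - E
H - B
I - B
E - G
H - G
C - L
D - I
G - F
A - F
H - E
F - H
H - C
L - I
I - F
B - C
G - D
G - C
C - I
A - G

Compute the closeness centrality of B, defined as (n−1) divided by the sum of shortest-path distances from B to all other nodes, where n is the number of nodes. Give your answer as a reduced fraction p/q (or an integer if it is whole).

11/17

Distances from B: A:2, C:1, D:2, E:1, F:1, G:2, H:1, I:1, J:2, K:2, L:2. Sum = 17.
n = 12, so closeness = 11/17.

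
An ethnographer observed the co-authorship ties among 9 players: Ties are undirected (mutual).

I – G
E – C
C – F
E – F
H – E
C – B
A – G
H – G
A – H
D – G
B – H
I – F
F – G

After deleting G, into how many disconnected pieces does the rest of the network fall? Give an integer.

Without G, the remaining ties split the others into: {A, B, C, E, F, H, I}; {D}.
That's 2 separate components.

2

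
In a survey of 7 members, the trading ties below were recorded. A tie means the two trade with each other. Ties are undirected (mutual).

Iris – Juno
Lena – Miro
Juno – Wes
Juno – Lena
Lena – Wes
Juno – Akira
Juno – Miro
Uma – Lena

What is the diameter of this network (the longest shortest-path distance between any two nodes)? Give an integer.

Eccentricity of each node (its greatest distance to any other): Akira:3, Iris:3, Juno:2, Lena:2, Miro:2, Uma:3, Wes:2.
The maximum eccentricity is 3, realized for instance by the pair Uma–Iris via Uma – Lena – Juno – Iris. So the diameter is 3.

3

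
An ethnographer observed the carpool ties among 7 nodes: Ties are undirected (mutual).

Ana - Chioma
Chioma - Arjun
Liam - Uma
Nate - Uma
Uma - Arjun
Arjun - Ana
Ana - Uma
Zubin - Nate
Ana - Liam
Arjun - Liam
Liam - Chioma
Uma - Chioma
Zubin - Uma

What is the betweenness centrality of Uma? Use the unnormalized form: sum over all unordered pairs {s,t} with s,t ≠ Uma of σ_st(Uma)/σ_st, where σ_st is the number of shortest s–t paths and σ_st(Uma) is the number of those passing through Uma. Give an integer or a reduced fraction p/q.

8

Pairs whose geodesics pass through Uma — Zubin–Liam: 1; Zubin–Arjun: 1; Zubin–Ana: 1; Zubin–Chioma: 1; Nate–Liam: 1; Nate–Arjun: 1; Nate–Ana: 1; Nate–Chioma: 1.
All other pairs contribute 0.
Summing the contributions gives betweenness(Uma) = 8.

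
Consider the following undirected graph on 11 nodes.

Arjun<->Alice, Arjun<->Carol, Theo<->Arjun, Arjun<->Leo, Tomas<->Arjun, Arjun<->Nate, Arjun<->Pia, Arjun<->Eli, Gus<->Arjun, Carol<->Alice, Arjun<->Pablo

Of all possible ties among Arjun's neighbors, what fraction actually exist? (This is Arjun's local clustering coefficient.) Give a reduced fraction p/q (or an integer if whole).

Arjun's neighbors: Alice, Carol, Eli, Gus, Leo, Nate, Pablo, Pia, Theo, and Tomas (k = 10).
Possible neighbor pairs: C(10,2) = 45. Edges among them: Alice–Carol → e = 1.
Clustering(Arjun) = 1/45.

1/45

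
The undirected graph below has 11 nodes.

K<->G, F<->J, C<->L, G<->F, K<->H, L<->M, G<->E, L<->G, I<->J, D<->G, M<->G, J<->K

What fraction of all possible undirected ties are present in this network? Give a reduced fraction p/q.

12/55

There are 12 edges and 11 nodes, so the maximum possible is C(11,2) = 55.
Density = 12/55.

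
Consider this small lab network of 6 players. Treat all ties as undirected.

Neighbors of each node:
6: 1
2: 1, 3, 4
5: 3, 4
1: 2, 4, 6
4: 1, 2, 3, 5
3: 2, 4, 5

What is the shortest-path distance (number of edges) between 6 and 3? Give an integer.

One shortest route is 6 – 1 – 4 – 3, which uses 3 edges, and at distance 2 from 6 we only reach {2, 4}, which does not include 3. So d(6,3) = 3.

3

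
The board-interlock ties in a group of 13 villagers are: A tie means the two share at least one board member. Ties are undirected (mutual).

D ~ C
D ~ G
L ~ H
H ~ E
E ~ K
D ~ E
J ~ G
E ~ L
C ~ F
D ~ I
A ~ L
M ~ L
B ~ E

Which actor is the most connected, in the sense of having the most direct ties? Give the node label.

E

Degrees — A:1, B:1, C:2, D:4, E:5, F:1, G:2, H:2, I:1, J:1, K:1, L:4, M:1.
The maximum is 5, attained only by E.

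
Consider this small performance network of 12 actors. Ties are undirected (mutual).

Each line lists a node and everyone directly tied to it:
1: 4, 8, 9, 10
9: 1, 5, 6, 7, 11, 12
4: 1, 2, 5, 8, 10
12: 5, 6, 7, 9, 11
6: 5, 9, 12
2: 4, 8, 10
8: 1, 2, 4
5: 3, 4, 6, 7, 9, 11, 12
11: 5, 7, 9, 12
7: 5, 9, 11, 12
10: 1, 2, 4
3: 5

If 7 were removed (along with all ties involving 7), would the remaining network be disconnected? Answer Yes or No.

No

Even without 7, every remaining node can still reach every other (the residual graph is connected), so 7 is not a cut vertex.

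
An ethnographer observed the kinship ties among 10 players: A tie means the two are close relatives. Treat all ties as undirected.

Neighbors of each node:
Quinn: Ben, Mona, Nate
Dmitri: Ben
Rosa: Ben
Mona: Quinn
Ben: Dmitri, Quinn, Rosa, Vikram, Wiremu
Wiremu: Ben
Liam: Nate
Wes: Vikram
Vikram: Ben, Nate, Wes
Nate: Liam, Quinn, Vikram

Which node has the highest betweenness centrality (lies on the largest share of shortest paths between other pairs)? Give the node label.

Unnormalized betweenness of each node: Ben:23, Dmitri:0, Liam:0, Mona:0, Nate:10, Quinn:12, Rosa:0, Vikram:12, Wes:0, Wiremu:0.
Ben has the largest value, 23, making it the main broker — the node through which the most shortest paths run.

Ben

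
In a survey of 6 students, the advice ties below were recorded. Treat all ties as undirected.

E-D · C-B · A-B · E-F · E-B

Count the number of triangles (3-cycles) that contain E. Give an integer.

0

E's neighbors are B, D, and F, but none of them are tied to each other, so no triangle contains E.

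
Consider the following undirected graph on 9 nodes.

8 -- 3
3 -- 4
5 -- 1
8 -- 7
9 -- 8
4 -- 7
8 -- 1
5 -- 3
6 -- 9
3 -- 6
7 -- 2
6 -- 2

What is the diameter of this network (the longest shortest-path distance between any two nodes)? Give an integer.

Eccentricity of each node (its greatest distance to any other): 1:3, 2:3, 3:2, 4:3, 5:3, 6:3, 7:3, 8:2, 9:3.
The maximum eccentricity is 3, realized for instance by the pair 5–9 via 5 – 3 – 8 – 9. So the diameter is 3.

3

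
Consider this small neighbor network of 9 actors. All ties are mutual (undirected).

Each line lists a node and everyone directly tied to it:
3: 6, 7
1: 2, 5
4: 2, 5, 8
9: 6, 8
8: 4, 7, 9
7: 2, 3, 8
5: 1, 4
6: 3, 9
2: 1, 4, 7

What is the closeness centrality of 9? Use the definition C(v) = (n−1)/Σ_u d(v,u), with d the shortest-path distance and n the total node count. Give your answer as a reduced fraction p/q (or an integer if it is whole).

4/9

Distances from 9: 1:4, 2:3, 3:2, 4:2, 5:3, 6:1, 7:2, 8:1. Sum = 18.
n = 9, so closeness = 8/18 = 4/9.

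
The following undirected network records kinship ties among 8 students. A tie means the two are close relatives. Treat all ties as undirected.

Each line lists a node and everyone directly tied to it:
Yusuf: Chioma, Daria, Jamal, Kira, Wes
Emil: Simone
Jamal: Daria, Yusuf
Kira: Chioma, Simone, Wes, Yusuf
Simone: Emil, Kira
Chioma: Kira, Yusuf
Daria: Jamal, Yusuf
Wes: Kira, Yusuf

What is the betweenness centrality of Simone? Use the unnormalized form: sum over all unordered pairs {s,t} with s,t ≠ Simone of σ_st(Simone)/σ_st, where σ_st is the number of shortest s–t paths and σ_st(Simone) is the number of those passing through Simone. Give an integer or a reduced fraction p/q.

Pairs whose geodesics pass through Simone — Chioma–Emil: 1; Jamal–Emil: 1; Kira–Emil: 1; Daria–Emil: 1; Yusuf–Emil: 1; Wes–Emil: 1.
All other pairs contribute 0.
Summing the contributions gives betweenness(Simone) = 6.

6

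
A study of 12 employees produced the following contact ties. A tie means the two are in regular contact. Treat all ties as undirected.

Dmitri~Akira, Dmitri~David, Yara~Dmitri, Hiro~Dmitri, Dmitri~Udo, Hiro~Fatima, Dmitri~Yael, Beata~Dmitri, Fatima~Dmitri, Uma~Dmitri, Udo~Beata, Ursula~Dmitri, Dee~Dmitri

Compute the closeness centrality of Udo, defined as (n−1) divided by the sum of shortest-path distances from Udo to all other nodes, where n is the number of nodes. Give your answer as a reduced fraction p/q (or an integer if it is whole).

Distances from Udo: Akira:2, Beata:1, David:2, Dee:2, Dmitri:1, Fatima:2, Hiro:2, Uma:2, Ursula:2, Yael:2, Yara:2. Sum = 20.
n = 12, so closeness = 11/20.

11/20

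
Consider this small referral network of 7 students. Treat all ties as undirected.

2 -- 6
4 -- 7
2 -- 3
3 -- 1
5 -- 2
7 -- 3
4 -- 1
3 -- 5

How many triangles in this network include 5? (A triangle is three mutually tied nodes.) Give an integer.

5's neighbors: 2 and 3.
Neighbor pairs that are themselves tied: 5–2–3. Each forms one triangle with 5, for 1 in total.

1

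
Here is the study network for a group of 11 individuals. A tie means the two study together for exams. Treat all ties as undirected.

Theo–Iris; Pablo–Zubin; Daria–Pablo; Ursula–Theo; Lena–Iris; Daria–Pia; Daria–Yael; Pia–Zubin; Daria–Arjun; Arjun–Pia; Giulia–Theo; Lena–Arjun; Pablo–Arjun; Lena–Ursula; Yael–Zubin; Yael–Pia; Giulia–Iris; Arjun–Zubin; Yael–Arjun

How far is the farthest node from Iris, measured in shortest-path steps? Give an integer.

3

Distances from Iris: Arjun:2, Daria:3, Giulia:1, Lena:1, Pablo:3, Pia:3, Theo:1, Ursula:2, Yael:3, Zubin:3.
The largest is 3 (to Zubin, Pia, Yael, Pablo, and Daria), so the eccentricity of Iris is 3.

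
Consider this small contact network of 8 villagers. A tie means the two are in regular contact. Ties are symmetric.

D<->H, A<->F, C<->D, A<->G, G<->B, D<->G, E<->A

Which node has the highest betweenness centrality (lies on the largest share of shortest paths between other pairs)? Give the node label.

G

Unnormalized betweenness of each node: A:11, B:0, C:0, D:11, E:0, F:0, G:15, H:0.
G has the largest value, 15, making it the main broker — the node through which the most shortest paths run.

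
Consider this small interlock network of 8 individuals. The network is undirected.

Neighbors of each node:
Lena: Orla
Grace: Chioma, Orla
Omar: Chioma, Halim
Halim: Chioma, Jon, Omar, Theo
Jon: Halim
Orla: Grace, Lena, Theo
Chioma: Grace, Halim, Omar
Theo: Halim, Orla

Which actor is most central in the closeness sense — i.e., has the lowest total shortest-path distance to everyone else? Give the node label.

Farness (sum of distances to all others) for each node — Chioma:12, Grace:13, Halim:11, Jon:17, Lena:19, Omar:15, Orla:13, Theo:12.
The smallest farness is 11, for Halim, so Halim has the highest closeness.

Halim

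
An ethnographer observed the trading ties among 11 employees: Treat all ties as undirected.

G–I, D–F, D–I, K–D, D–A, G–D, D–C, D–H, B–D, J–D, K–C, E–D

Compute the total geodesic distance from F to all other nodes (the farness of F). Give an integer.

19

Distances from F: A:2, B:2, C:2, D:1, E:2, G:2, H:2, I:2, J:2, K:2.
Sum = 2 + 2 + 2 + 1 + 2 + 2 + 2 + 2 + 2 + 2 = 19.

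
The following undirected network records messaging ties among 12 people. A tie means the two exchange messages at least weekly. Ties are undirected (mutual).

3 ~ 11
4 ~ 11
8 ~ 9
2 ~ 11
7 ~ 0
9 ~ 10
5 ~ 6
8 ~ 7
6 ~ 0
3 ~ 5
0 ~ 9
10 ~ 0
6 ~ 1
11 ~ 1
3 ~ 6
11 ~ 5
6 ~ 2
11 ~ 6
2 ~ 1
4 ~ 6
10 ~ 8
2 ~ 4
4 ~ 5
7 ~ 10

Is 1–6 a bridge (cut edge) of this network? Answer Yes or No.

No

Even without that edge, 1 still reaches 6 via 1 – 11 – 6, so the network stays connected. Not a bridge.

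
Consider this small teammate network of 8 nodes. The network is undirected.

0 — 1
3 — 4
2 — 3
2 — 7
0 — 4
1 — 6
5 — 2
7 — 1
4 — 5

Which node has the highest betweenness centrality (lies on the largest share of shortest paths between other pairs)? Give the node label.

Unnormalized betweenness of each node: 0:13/3, 1:23/3, 2:31/6, 3:7/6, 4:31/6, 5:7/6, 6:0, 7:13/3.
1 has the largest value, 23/3, making it the main broker — the node through which the most shortest paths run.

1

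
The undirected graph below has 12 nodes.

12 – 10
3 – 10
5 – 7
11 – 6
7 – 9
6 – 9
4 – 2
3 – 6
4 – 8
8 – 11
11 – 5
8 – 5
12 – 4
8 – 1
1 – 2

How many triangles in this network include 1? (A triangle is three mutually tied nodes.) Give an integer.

0

1's neighbors are 2 and 8, but none of them are tied to each other, so no triangle contains 1.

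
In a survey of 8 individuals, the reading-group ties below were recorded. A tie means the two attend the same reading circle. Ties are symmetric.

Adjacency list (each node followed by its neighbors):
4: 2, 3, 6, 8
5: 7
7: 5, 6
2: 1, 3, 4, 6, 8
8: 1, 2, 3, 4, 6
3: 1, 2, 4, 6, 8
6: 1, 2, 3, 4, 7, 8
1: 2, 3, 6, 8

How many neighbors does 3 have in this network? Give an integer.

3 is directly tied to 1, 2, 4, 6, and 8. That is 5 neighbors, so the degree of 3 is 5.

5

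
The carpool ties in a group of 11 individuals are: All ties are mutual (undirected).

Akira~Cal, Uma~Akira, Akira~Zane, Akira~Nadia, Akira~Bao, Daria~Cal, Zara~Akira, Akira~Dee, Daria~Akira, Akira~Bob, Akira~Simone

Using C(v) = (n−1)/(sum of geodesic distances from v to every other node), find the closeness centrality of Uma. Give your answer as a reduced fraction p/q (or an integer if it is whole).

Distances from Uma: Akira:1, Bao:2, Bob:2, Cal:2, Daria:2, Dee:2, Nadia:2, Simone:2, Zane:2, Zara:2. Sum = 19.
n = 11, so closeness = 10/19.

10/19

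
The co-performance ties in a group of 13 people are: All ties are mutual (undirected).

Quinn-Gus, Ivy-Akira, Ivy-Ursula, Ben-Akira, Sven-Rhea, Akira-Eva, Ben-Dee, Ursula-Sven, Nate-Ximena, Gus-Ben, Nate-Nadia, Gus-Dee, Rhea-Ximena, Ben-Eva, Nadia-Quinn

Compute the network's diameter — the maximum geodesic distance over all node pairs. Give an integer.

6

Eccentricity of each node (its greatest distance to any other): Akira:5, Ben:5, Dee:6, Eva:6, Gus:5, Ivy:5, Nadia:5, Nate:5, Quinn:5, Rhea:6, Sven:5, Ursula:5, Ximena:6.
The maximum eccentricity is 6, realized for instance by the pair Dee–Rhea via Dee – Ben – Akira – Ivy – Ursula – Sven – Rhea. So the diameter is 6.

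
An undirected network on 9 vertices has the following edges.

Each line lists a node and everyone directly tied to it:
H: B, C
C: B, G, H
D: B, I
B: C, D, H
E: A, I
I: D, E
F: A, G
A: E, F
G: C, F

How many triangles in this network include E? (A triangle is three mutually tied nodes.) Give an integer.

E's neighbors are A and I, but none of them are tied to each other, so no triangle contains E.

0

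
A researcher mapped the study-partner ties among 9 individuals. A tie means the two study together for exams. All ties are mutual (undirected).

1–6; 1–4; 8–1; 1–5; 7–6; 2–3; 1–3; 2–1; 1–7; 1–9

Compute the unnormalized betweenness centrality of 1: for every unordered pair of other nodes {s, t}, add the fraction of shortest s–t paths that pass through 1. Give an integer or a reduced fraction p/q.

Pairs whose geodesics pass through 1 — 7–8: 1; 7–3: 1; 7–5: 1; 7–2: 1; 7–4: 1; 7–9: 1; 8–3: 1; 8–5: 1; 8–2: 1; 8–6: 1; 8–4: 1; 8–9: 1; 3–5: 1; 3–6: 1 … (+12 more pairs).
All other pairs contribute 0.
Summing the contributions gives betweenness(1) = 26.

26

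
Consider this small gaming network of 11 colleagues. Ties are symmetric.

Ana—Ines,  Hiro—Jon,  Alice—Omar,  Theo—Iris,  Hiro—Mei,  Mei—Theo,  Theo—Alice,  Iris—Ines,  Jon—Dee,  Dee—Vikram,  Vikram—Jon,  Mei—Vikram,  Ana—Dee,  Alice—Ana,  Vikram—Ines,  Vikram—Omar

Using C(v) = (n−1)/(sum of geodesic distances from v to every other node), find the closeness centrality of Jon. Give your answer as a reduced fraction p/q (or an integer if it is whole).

Distances from Jon: Alice:3, Ana:2, Dee:1, Hiro:1, Ines:2, Iris:3, Mei:2, Omar:2, Theo:3, Vikram:1. Sum = 20.
n = 11, so closeness = 10/20 = 1/2.

1/2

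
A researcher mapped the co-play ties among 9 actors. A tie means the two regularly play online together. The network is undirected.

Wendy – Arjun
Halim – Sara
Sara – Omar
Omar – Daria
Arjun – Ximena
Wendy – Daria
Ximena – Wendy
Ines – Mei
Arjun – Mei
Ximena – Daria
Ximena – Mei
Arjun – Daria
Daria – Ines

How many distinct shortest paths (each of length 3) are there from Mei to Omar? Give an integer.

3

The shortest distance is 3. The length-3 paths are: Mei–Ines–Daria–Omar; Mei–Arjun–Daria–Omar; Mei–Ximena–Daria–Omar.
That gives 3 distinct shortest paths.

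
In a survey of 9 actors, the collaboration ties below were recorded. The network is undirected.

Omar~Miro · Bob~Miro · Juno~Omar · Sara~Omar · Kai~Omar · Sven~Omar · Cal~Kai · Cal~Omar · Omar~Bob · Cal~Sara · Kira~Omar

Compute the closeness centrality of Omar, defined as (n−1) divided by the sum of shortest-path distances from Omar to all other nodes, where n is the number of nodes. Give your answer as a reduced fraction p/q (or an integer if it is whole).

1

Distances from Omar: Bob:1, Cal:1, Juno:1, Kai:1, Kira:1, Miro:1, Sara:1, Sven:1. Sum = 8.
n = 9, so closeness = 8/8 = 1.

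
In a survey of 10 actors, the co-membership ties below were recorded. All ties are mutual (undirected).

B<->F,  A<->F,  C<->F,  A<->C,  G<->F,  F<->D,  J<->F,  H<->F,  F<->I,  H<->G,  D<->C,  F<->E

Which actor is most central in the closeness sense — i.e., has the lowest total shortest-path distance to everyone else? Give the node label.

Farness (sum of distances to all others) for each node — A:16, B:17, C:15, D:16, E:17, F:9, G:16, H:16, I:17, J:17.
The smallest farness is 9, for F, so F has the highest closeness.

F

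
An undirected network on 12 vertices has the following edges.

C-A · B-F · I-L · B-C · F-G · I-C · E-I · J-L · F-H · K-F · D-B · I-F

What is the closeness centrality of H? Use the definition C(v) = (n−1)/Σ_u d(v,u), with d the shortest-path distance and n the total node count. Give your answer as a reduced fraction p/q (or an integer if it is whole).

Distances from H: A:4, B:2, C:3, D:3, E:3, F:1, G:2, I:2, J:4, K:2, L:3. Sum = 29.
n = 12, so closeness = 11/29.

11/29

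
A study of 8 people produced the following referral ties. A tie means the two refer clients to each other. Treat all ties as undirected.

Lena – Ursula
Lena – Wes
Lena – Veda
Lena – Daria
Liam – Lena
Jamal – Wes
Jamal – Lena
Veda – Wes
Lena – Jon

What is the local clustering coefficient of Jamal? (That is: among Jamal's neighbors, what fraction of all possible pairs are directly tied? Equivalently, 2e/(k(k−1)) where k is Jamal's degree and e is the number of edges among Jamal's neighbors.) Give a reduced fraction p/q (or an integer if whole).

Jamal's neighbors: Lena and Wes (k = 2).
Possible neighbor pairs: C(2,2) = 1. Edges among them: Lena–Wes → e = 1.
Clustering(Jamal) = 1/1.

1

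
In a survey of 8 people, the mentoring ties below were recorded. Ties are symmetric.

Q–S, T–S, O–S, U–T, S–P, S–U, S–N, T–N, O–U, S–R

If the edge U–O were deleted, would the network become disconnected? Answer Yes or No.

No

Even without that edge, U still reaches O via U – S – O, so the network stays connected. Not a bridge.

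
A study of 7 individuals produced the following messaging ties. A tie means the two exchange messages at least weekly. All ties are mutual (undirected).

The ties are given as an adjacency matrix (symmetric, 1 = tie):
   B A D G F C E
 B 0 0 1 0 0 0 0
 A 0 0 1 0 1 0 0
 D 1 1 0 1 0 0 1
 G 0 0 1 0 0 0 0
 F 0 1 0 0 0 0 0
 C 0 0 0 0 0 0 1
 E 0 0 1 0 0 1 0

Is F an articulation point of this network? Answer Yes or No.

No

Even without F, every remaining node can still reach every other (the residual graph is connected), so F is not a cut vertex.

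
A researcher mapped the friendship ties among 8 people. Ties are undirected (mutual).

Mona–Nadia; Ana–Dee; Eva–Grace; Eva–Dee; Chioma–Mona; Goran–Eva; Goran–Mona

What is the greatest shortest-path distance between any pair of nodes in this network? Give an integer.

Eccentricity of each node (its greatest distance to any other): Ana:5, Chioma:5, Dee:4, Eva:3, Goran:3, Grace:4, Mona:4, Nadia:5.
The maximum eccentricity is 5, realized for instance by the pair Chioma–Ana via Chioma – Mona – Goran – Eva – Dee – Ana. So the diameter is 5.

5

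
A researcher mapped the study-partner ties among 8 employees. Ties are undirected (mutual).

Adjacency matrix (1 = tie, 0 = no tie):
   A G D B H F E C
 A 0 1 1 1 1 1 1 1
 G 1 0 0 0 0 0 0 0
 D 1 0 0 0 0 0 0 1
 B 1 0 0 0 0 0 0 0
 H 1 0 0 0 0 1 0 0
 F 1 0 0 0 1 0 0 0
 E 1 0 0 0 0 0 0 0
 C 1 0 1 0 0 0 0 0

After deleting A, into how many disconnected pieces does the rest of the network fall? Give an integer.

5

Without A, the remaining ties split the others into: {G}; {C, D}; {B}; {F, H}; {E}.
That's 5 separate components.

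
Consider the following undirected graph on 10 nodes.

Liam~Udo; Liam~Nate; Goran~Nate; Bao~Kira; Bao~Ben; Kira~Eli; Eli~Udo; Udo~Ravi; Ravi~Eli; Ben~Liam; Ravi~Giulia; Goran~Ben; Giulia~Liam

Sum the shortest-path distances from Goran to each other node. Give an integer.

Distances from Goran: Bao:2, Ben:1, Eli:4, Giulia:3, Kira:3, Liam:2, Nate:1, Ravi:4, Udo:3.
Sum = 2 + 1 + 4 + 3 + 3 + 2 + 1 + 4 + 3 = 23.

23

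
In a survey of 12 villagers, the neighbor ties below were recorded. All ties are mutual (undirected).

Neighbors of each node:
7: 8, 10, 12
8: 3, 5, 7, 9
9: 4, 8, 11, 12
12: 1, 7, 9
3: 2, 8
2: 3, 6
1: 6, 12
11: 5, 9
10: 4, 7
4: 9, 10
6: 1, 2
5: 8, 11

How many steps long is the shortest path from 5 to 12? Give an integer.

One shortest route is 5 – 8 – 9 – 12, which uses 3 edges, and at distance 2 from 5 we only reach {3, 7, 9}, which does not include 12. So d(5,12) = 3.

3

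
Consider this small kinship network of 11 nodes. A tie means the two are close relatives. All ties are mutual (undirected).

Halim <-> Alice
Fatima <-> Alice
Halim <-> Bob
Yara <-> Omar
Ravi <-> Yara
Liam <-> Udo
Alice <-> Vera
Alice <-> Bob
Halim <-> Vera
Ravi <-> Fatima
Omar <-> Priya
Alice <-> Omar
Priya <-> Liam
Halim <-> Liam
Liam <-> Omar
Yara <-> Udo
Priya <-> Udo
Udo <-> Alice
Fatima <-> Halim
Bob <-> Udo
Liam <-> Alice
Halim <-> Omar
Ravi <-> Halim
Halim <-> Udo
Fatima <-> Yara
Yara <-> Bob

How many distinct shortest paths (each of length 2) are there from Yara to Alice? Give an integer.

4

The shortest distance is 2. The length-2 paths are: Yara–Udo–Alice; Yara–Fatima–Alice; Yara–Omar–Alice; Yara–Bob–Alice.
That gives 4 distinct shortest paths.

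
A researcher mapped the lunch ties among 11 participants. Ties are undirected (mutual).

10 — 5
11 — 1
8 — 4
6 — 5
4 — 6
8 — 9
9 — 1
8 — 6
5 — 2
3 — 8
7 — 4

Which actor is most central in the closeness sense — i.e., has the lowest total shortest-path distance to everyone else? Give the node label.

8

Farness (sum of distances to all others) for each node — 1:31, 2:34, 3:28, 4:22, 5:25, 6:20, 7:31, 8:19, 9:24, 10:34, 11:40.
The smallest farness is 19, for 8, so 8 has the highest closeness.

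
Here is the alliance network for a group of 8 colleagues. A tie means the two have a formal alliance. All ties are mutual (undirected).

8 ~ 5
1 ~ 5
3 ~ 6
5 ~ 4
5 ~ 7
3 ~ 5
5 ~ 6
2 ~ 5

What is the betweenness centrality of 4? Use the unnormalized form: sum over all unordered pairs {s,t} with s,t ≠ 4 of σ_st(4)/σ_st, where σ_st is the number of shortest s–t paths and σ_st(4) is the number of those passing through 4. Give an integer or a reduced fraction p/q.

0

No shortest path between any pair of other nodes passes through 4.
Summing the contributions gives betweenness(4) = 0.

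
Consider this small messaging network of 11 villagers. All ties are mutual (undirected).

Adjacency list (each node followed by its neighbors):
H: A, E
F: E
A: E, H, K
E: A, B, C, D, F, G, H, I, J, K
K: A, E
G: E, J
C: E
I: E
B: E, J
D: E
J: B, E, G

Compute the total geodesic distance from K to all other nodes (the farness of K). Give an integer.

Distances from K: A:1, B:2, C:2, D:2, E:1, F:2, G:2, H:2, I:2, J:2.
Sum = 1 + 2 + 2 + 2 + 1 + 2 + 2 + 2 + 2 + 2 = 18.

18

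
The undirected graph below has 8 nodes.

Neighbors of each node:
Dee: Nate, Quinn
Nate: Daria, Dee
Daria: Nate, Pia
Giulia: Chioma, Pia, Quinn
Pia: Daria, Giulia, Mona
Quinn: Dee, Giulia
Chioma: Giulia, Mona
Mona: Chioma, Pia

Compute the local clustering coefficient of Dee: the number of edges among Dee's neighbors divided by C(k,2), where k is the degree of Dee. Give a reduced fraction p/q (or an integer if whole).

0

Dee's neighbors: Nate and Quinn (k = 2).
Possible neighbor pairs: C(2,2) = 1. Edges among them: none → e = 0.
Clustering(Dee) = 0/1.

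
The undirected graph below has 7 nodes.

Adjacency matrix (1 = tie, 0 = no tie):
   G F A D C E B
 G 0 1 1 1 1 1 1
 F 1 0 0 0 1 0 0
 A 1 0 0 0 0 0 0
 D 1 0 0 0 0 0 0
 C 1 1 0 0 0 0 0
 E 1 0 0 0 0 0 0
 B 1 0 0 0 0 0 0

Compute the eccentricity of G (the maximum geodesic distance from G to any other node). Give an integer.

Distances from G: A:1, B:1, C:1, D:1, E:1, F:1.
The largest is 1 (to F, A, D, C, E, and B), so the eccentricity of G is 1.

1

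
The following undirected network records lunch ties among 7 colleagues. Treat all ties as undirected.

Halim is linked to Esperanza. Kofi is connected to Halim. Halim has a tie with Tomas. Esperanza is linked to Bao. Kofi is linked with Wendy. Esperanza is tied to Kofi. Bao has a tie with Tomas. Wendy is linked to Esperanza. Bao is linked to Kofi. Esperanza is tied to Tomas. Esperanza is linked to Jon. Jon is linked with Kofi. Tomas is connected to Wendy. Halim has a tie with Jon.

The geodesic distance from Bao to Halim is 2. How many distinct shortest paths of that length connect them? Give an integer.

3

The shortest distance is 2. The length-2 paths are: Bao–Tomas–Halim; Bao–Kofi–Halim; Bao–Esperanza–Halim.
That gives 3 distinct shortest paths.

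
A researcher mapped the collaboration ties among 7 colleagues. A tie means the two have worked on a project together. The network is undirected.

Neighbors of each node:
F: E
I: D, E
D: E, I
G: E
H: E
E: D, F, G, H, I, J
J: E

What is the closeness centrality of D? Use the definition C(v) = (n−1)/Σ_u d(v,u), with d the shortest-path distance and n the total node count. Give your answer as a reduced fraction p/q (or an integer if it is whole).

3/5

Distances from D: E:1, F:2, G:2, H:2, I:1, J:2. Sum = 10.
n = 7, so closeness = 6/10 = 3/5.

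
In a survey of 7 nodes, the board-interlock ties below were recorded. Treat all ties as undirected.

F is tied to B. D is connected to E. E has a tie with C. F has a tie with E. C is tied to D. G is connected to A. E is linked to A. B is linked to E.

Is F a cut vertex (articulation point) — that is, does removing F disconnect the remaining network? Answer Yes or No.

Even without F, every remaining node can still reach every other (the residual graph is connected), so F is not a cut vertex.

No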